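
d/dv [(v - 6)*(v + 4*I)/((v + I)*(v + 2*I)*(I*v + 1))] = (I*v^4 + v^3*(-8 - 12*I) + v^2*(84 - 9*I) + v*(4 + 96*I) + 12 + 8*I)/(v^6 + 4*I*v^5 - 2*v^4 + 8*I*v^3 - 7*v^2 + 4*I*v - 4)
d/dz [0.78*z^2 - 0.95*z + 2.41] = 1.56*z - 0.95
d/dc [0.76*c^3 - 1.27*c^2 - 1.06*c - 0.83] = 2.28*c^2 - 2.54*c - 1.06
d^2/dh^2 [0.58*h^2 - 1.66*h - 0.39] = 1.16000000000000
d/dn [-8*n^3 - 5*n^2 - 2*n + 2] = -24*n^2 - 10*n - 2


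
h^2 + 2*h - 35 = (h - 5)*(h + 7)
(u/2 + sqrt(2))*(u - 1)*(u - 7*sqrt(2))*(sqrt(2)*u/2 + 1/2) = sqrt(2)*u^4/4 - 9*u^3/4 - sqrt(2)*u^3/4 - 33*sqrt(2)*u^2/4 + 9*u^2/4 - 7*u + 33*sqrt(2)*u/4 + 7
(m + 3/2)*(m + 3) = m^2 + 9*m/2 + 9/2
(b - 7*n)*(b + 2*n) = b^2 - 5*b*n - 14*n^2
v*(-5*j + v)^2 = 25*j^2*v - 10*j*v^2 + v^3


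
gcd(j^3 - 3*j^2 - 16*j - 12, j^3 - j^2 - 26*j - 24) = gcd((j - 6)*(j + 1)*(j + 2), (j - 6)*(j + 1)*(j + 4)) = j^2 - 5*j - 6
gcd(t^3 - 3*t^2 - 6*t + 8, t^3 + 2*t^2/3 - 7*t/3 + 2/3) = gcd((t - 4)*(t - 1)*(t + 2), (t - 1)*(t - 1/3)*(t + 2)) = t^2 + t - 2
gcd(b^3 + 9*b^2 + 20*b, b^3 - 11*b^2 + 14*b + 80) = 1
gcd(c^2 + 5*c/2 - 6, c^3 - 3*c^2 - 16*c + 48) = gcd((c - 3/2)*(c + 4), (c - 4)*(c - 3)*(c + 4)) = c + 4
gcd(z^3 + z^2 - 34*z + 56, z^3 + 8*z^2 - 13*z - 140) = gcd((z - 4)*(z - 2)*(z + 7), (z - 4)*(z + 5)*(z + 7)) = z^2 + 3*z - 28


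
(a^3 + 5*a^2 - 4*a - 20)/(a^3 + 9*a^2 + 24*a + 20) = (a - 2)/(a + 2)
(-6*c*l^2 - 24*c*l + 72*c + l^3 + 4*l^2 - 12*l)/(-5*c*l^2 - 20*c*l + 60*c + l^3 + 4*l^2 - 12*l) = (6*c - l)/(5*c - l)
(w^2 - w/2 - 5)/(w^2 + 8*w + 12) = (w - 5/2)/(w + 6)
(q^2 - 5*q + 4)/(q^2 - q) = (q - 4)/q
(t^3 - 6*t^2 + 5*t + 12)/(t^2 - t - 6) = (t^2 - 3*t - 4)/(t + 2)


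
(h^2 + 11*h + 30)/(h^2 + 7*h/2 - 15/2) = 2*(h + 6)/(2*h - 3)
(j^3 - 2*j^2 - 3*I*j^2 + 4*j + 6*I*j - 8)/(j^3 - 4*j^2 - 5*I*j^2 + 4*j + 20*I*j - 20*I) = (j^2 - 3*I*j + 4)/(j^2 - j*(2 + 5*I) + 10*I)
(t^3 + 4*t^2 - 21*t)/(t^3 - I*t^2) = (t^2 + 4*t - 21)/(t*(t - I))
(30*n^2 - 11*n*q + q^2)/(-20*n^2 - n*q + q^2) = (-6*n + q)/(4*n + q)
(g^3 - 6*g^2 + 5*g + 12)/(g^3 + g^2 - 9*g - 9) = (g - 4)/(g + 3)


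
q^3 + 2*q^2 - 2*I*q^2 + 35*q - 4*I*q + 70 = (q + 2)*(q - 7*I)*(q + 5*I)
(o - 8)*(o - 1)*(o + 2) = o^3 - 7*o^2 - 10*o + 16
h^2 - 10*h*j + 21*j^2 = (h - 7*j)*(h - 3*j)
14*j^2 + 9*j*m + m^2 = (2*j + m)*(7*j + m)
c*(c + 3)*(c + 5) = c^3 + 8*c^2 + 15*c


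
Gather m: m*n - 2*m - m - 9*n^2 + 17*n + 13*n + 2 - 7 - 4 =m*(n - 3) - 9*n^2 + 30*n - 9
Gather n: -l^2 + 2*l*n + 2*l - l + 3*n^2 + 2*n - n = -l^2 + l + 3*n^2 + n*(2*l + 1)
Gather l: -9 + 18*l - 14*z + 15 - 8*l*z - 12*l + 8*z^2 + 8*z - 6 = l*(6 - 8*z) + 8*z^2 - 6*z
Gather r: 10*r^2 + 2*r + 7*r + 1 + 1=10*r^2 + 9*r + 2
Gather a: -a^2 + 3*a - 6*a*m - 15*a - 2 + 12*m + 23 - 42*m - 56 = -a^2 + a*(-6*m - 12) - 30*m - 35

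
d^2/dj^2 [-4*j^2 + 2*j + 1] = -8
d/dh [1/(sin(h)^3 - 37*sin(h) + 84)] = (37 - 3*sin(h)^2)*cos(h)/(sin(h)^3 - 37*sin(h) + 84)^2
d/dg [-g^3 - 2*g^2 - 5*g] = -3*g^2 - 4*g - 5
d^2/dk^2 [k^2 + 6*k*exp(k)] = 6*k*exp(k) + 12*exp(k) + 2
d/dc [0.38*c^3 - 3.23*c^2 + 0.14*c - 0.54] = 1.14*c^2 - 6.46*c + 0.14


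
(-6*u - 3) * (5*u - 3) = -30*u^2 + 3*u + 9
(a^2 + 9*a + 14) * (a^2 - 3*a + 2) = a^4 + 6*a^3 - 11*a^2 - 24*a + 28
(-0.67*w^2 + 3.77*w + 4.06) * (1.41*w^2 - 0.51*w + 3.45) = -0.9447*w^4 + 5.6574*w^3 + 1.4904*w^2 + 10.9359*w + 14.007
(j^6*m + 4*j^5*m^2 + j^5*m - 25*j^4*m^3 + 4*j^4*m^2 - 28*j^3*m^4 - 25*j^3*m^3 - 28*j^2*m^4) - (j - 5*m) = j^6*m + 4*j^5*m^2 + j^5*m - 25*j^4*m^3 + 4*j^4*m^2 - 28*j^3*m^4 - 25*j^3*m^3 - 28*j^2*m^4 - j + 5*m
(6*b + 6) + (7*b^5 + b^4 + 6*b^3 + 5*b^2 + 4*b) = 7*b^5 + b^4 + 6*b^3 + 5*b^2 + 10*b + 6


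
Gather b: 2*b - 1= 2*b - 1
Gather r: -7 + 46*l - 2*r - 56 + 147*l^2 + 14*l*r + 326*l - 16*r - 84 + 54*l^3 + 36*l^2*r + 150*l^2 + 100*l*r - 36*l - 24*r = 54*l^3 + 297*l^2 + 336*l + r*(36*l^2 + 114*l - 42) - 147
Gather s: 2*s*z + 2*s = s*(2*z + 2)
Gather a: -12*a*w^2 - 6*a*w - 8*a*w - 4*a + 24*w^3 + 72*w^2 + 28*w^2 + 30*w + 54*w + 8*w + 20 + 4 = a*(-12*w^2 - 14*w - 4) + 24*w^3 + 100*w^2 + 92*w + 24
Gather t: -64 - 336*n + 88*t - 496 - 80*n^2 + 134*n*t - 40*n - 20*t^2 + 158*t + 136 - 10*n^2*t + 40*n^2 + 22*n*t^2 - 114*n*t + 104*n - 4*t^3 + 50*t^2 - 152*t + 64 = -40*n^2 - 272*n - 4*t^3 + t^2*(22*n + 30) + t*(-10*n^2 + 20*n + 94) - 360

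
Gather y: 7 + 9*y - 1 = 9*y + 6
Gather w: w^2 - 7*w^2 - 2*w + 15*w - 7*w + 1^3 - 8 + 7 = -6*w^2 + 6*w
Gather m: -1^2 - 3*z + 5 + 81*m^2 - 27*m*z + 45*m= 81*m^2 + m*(45 - 27*z) - 3*z + 4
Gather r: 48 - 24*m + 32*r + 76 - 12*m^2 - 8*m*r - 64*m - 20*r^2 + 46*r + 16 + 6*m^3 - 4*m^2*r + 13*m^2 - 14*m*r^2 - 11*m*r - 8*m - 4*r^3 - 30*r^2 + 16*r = 6*m^3 + m^2 - 96*m - 4*r^3 + r^2*(-14*m - 50) + r*(-4*m^2 - 19*m + 94) + 140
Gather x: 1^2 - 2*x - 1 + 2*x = 0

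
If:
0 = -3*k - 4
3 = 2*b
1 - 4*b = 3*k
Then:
No Solution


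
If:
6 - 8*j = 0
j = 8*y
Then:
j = 3/4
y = 3/32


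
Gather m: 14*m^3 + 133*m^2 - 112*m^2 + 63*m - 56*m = 14*m^3 + 21*m^2 + 7*m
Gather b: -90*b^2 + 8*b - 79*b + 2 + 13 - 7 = -90*b^2 - 71*b + 8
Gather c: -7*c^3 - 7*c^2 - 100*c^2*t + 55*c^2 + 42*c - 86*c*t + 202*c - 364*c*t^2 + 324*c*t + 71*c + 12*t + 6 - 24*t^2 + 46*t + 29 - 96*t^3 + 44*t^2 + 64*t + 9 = -7*c^3 + c^2*(48 - 100*t) + c*(-364*t^2 + 238*t + 315) - 96*t^3 + 20*t^2 + 122*t + 44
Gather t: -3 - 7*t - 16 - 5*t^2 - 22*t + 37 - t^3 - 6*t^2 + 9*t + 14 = -t^3 - 11*t^2 - 20*t + 32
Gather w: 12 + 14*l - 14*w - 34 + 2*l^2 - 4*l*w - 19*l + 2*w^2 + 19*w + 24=2*l^2 - 5*l + 2*w^2 + w*(5 - 4*l) + 2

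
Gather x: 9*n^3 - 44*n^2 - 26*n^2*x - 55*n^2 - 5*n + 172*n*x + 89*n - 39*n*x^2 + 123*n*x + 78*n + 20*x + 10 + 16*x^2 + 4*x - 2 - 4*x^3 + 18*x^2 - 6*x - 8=9*n^3 - 99*n^2 + 162*n - 4*x^3 + x^2*(34 - 39*n) + x*(-26*n^2 + 295*n + 18)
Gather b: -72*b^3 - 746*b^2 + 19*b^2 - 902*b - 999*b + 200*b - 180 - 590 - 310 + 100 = -72*b^3 - 727*b^2 - 1701*b - 980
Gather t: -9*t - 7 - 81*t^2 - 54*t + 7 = -81*t^2 - 63*t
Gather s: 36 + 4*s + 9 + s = 5*s + 45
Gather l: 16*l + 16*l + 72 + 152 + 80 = 32*l + 304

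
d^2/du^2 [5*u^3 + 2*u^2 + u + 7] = 30*u + 4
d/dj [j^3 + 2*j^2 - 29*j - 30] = 3*j^2 + 4*j - 29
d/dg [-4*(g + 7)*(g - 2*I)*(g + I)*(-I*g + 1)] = 16*I*g^3 + 84*I*g^2 + 24*I*g - 8 + 84*I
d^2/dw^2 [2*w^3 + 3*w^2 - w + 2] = 12*w + 6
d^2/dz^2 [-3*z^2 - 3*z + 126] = -6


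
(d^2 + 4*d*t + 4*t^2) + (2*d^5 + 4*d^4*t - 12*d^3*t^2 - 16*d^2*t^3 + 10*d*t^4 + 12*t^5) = 2*d^5 + 4*d^4*t - 12*d^3*t^2 - 16*d^2*t^3 + d^2 + 10*d*t^4 + 4*d*t + 12*t^5 + 4*t^2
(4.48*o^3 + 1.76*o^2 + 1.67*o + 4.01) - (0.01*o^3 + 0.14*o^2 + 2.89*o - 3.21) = 4.47*o^3 + 1.62*o^2 - 1.22*o + 7.22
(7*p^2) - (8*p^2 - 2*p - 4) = -p^2 + 2*p + 4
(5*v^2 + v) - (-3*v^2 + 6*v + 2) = 8*v^2 - 5*v - 2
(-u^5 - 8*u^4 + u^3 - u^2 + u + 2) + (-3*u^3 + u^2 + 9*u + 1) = -u^5 - 8*u^4 - 2*u^3 + 10*u + 3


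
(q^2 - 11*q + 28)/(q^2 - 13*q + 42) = (q - 4)/(q - 6)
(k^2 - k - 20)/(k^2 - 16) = (k - 5)/(k - 4)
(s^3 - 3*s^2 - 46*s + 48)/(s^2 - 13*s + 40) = (s^2 + 5*s - 6)/(s - 5)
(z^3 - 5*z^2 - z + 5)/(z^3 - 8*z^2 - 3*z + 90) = (z^2 - 1)/(z^2 - 3*z - 18)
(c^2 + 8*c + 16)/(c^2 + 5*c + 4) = (c + 4)/(c + 1)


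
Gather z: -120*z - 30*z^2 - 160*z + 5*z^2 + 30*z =-25*z^2 - 250*z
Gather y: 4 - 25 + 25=4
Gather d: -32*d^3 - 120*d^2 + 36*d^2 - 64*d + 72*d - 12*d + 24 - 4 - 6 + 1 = -32*d^3 - 84*d^2 - 4*d + 15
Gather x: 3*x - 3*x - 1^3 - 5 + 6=0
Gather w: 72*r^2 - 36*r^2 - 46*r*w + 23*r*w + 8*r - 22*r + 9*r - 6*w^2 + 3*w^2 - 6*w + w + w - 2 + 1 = 36*r^2 - 5*r - 3*w^2 + w*(-23*r - 4) - 1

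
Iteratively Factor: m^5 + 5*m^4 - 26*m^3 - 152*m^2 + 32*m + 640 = (m + 4)*(m^4 + m^3 - 30*m^2 - 32*m + 160) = (m - 2)*(m + 4)*(m^3 + 3*m^2 - 24*m - 80) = (m - 5)*(m - 2)*(m + 4)*(m^2 + 8*m + 16) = (m - 5)*(m - 2)*(m + 4)^2*(m + 4)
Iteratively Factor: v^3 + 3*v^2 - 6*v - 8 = (v + 4)*(v^2 - v - 2) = (v + 1)*(v + 4)*(v - 2)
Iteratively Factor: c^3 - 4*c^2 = (c - 4)*(c^2) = c*(c - 4)*(c)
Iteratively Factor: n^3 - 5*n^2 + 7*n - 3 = (n - 1)*(n^2 - 4*n + 3) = (n - 3)*(n - 1)*(n - 1)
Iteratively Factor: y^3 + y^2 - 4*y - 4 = (y + 1)*(y^2 - 4) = (y - 2)*(y + 1)*(y + 2)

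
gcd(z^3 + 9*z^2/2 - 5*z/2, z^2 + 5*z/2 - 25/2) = z + 5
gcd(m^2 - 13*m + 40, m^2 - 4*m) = 1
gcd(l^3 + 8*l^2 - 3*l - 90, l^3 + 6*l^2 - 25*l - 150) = l^2 + 11*l + 30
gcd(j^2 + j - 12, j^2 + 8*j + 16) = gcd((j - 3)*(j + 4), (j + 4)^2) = j + 4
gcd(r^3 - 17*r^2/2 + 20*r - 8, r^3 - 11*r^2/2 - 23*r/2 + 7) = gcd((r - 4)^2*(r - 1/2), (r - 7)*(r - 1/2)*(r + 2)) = r - 1/2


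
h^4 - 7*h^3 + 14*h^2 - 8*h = h*(h - 4)*(h - 2)*(h - 1)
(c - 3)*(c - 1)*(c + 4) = c^3 - 13*c + 12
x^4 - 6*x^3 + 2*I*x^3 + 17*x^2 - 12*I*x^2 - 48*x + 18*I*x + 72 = (x - 3)^2*(x - 2*I)*(x + 4*I)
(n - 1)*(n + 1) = n^2 - 1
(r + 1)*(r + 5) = r^2 + 6*r + 5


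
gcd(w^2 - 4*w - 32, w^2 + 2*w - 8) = w + 4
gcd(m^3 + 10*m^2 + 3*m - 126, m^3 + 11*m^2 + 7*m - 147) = m^2 + 4*m - 21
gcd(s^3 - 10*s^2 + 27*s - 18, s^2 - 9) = s - 3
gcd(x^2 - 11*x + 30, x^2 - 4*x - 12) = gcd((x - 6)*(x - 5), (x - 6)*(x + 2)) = x - 6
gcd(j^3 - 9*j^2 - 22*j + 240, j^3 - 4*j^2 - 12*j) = j - 6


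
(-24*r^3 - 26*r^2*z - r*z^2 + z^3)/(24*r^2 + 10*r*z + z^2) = (-6*r^2 - 5*r*z + z^2)/(6*r + z)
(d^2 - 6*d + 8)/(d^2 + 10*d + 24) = (d^2 - 6*d + 8)/(d^2 + 10*d + 24)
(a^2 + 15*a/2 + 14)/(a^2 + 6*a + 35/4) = 2*(a + 4)/(2*a + 5)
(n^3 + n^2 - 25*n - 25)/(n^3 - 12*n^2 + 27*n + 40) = (n + 5)/(n - 8)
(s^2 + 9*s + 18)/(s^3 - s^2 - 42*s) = (s + 3)/(s*(s - 7))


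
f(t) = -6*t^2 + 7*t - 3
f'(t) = 7 - 12*t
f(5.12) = -124.45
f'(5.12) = -54.44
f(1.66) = -7.91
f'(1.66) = -12.92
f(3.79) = -62.65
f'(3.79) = -38.48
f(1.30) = -4.04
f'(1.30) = -8.60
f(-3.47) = -99.54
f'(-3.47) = 48.64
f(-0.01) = -3.07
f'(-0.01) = 7.12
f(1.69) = -8.31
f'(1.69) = -13.28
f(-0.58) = -9.08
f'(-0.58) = 13.96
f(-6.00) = -261.00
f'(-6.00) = 79.00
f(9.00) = -426.00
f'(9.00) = -101.00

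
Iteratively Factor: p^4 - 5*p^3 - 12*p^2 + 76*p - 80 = (p + 4)*(p^3 - 9*p^2 + 24*p - 20) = (p - 2)*(p + 4)*(p^2 - 7*p + 10) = (p - 2)^2*(p + 4)*(p - 5)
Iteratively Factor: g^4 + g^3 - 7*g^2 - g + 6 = (g - 1)*(g^3 + 2*g^2 - 5*g - 6) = (g - 2)*(g - 1)*(g^2 + 4*g + 3) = (g - 2)*(g - 1)*(g + 3)*(g + 1)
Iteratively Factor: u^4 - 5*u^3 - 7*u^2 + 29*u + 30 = (u - 3)*(u^3 - 2*u^2 - 13*u - 10) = (u - 5)*(u - 3)*(u^2 + 3*u + 2) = (u - 5)*(u - 3)*(u + 1)*(u + 2)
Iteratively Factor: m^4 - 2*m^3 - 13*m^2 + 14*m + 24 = (m + 1)*(m^3 - 3*m^2 - 10*m + 24) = (m + 1)*(m + 3)*(m^2 - 6*m + 8) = (m - 2)*(m + 1)*(m + 3)*(m - 4)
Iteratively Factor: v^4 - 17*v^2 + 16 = (v + 4)*(v^3 - 4*v^2 - v + 4) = (v - 1)*(v + 4)*(v^2 - 3*v - 4) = (v - 1)*(v + 1)*(v + 4)*(v - 4)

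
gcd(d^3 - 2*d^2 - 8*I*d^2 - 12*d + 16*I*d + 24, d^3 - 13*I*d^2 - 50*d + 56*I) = d - 2*I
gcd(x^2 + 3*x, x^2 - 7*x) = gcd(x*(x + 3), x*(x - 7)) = x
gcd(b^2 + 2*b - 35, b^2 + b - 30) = b - 5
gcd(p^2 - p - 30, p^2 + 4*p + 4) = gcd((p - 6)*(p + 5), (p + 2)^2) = 1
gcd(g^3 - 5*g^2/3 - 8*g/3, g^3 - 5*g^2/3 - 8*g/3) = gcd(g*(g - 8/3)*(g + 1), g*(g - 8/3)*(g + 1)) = g^3 - 5*g^2/3 - 8*g/3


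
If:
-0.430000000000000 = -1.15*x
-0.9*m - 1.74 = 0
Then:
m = -1.93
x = 0.37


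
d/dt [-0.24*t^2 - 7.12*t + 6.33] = -0.48*t - 7.12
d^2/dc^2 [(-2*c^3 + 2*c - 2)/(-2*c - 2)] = 2*(c^3 + 3*c^2 + 3*c + 2)/(c^3 + 3*c^2 + 3*c + 1)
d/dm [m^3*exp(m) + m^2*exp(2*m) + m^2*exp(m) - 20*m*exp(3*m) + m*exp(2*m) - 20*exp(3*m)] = (m^3 + 2*m^2*exp(m) + 4*m^2 - 60*m*exp(2*m) + 4*m*exp(m) + 2*m - 80*exp(2*m) + exp(m))*exp(m)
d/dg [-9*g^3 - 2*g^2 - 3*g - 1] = -27*g^2 - 4*g - 3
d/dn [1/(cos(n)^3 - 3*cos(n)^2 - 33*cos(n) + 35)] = 3*(cos(n)^2 - 2*cos(n) - 11)*sin(n)/(cos(n)^3 - 3*cos(n)^2 - 33*cos(n) + 35)^2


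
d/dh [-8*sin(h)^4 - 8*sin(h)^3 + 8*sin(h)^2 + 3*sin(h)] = 4*sin(4*h) - 3*cos(h) + 6*cos(3*h)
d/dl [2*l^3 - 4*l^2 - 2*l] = 6*l^2 - 8*l - 2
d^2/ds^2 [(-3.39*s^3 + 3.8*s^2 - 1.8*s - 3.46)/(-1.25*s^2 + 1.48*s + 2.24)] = (25.399912*s^3 + 36.028668*s^2 + 93.891984*s - 15.534912)/(1.953125*s^6 - 6.9375*s^5 - 2.286*s^4 + 21.622208*s^3 + 4.096512*s^2 - 22.278144*s - 11.239424)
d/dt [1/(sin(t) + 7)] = -cos(t)/(sin(t) + 7)^2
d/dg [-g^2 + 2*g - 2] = 2 - 2*g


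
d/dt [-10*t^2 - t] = -20*t - 1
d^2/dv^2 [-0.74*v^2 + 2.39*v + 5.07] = -1.48000000000000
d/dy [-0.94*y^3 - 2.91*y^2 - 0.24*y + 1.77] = -2.82*y^2 - 5.82*y - 0.24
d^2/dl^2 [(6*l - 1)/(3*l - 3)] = 10/(3*(l - 1)^3)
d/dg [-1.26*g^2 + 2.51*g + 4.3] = 2.51 - 2.52*g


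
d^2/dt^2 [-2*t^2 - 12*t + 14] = -4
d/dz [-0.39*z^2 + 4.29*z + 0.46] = 4.29 - 0.78*z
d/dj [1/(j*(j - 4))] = 2*(2 - j)/(j^2*(j^2 - 8*j + 16))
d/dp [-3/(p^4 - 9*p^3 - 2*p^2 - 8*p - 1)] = 3*(4*p^3 - 27*p^2 - 4*p - 8)/(-p^4 + 9*p^3 + 2*p^2 + 8*p + 1)^2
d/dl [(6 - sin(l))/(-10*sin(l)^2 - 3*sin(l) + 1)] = (-10*sin(l)^2 + 120*sin(l) + 17)*cos(l)/(10*sin(l)^2 + 3*sin(l) - 1)^2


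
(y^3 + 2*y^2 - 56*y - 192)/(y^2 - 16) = (y^2 - 2*y - 48)/(y - 4)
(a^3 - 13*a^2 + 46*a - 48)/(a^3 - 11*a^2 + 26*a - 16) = (a - 3)/(a - 1)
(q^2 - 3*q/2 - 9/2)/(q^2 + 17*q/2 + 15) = (2*q^2 - 3*q - 9)/(2*q^2 + 17*q + 30)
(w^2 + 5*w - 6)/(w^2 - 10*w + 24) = (w^2 + 5*w - 6)/(w^2 - 10*w + 24)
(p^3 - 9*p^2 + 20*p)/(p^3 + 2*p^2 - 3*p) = (p^2 - 9*p + 20)/(p^2 + 2*p - 3)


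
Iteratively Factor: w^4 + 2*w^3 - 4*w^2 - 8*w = (w)*(w^3 + 2*w^2 - 4*w - 8) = w*(w - 2)*(w^2 + 4*w + 4) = w*(w - 2)*(w + 2)*(w + 2)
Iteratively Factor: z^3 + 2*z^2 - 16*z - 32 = (z + 4)*(z^2 - 2*z - 8) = (z - 4)*(z + 4)*(z + 2)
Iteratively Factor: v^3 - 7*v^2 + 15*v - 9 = (v - 3)*(v^2 - 4*v + 3) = (v - 3)*(v - 1)*(v - 3)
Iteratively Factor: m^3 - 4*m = (m + 2)*(m^2 - 2*m) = (m - 2)*(m + 2)*(m)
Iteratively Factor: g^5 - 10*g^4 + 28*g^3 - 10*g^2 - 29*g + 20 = (g - 4)*(g^4 - 6*g^3 + 4*g^2 + 6*g - 5) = (g - 5)*(g - 4)*(g^3 - g^2 - g + 1) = (g - 5)*(g - 4)*(g - 1)*(g^2 - 1) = (g - 5)*(g - 4)*(g - 1)*(g + 1)*(g - 1)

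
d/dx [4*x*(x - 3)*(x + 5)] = 12*x^2 + 16*x - 60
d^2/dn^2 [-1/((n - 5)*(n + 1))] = 2*(-(n - 5)^2 - (n - 5)*(n + 1) - (n + 1)^2)/((n - 5)^3*(n + 1)^3)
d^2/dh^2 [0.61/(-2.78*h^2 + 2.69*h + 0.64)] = (-9.428648*h^2 + 9.123404*h + 0.61*(5.56*h - 2.69)*(11.12*h - 5.38) + 2.170624)/(-2.78*h^2 + 2.69*h + 0.64)^3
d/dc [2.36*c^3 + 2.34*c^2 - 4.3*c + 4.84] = 7.08*c^2 + 4.68*c - 4.3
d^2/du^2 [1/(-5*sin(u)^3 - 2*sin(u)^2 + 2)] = (225*sin(u)^6 + 110*sin(u)^5 - 284*sin(u)^4 - 70*sin(u)^3 - 8*sin(u)^2 - 60*sin(u) - 8)/(5*sin(u)^3 + 2*sin(u)^2 - 2)^3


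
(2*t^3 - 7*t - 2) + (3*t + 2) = 2*t^3 - 4*t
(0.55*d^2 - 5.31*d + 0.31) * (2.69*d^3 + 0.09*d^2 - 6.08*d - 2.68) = 1.4795*d^5 - 14.2344*d^4 - 2.988*d^3 + 30.8387*d^2 + 12.346*d - 0.8308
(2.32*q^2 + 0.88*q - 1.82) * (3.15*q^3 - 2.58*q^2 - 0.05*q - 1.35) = 7.308*q^5 - 3.2136*q^4 - 8.1194*q^3 + 1.5196*q^2 - 1.097*q + 2.457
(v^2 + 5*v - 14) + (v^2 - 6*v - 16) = 2*v^2 - v - 30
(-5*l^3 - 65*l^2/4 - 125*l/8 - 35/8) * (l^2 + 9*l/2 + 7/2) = -5*l^5 - 155*l^4/4 - 425*l^3/4 - 2105*l^2/16 - 595*l/8 - 245/16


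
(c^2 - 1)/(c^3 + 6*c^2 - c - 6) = 1/(c + 6)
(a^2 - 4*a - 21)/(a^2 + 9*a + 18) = (a - 7)/(a + 6)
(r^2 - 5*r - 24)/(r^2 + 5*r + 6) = (r - 8)/(r + 2)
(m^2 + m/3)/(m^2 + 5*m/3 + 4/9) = 3*m/(3*m + 4)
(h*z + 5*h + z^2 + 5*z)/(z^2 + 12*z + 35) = (h + z)/(z + 7)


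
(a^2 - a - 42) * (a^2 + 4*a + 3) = a^4 + 3*a^3 - 43*a^2 - 171*a - 126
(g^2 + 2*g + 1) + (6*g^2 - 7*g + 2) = 7*g^2 - 5*g + 3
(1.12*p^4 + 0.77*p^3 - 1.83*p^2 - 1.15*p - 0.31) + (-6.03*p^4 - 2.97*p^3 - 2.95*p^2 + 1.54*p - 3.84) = -4.91*p^4 - 2.2*p^3 - 4.78*p^2 + 0.39*p - 4.15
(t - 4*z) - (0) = t - 4*z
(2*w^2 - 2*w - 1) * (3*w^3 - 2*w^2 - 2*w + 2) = 6*w^5 - 10*w^4 - 3*w^3 + 10*w^2 - 2*w - 2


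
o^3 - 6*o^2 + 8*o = o*(o - 4)*(o - 2)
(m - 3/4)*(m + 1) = m^2 + m/4 - 3/4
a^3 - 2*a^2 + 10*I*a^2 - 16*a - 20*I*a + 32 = (a - 2)*(a + 2*I)*(a + 8*I)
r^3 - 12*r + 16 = (r - 2)^2*(r + 4)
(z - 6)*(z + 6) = z^2 - 36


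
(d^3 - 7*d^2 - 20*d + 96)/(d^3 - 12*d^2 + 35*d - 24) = (d + 4)/(d - 1)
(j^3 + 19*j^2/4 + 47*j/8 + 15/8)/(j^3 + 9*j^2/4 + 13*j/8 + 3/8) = (4*j^2 + 17*j + 15)/(4*j^2 + 7*j + 3)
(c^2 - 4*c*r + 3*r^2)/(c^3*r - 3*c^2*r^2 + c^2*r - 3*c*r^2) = (c - r)/(c*r*(c + 1))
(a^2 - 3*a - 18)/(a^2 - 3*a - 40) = (-a^2 + 3*a + 18)/(-a^2 + 3*a + 40)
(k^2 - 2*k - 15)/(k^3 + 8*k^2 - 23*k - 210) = (k + 3)/(k^2 + 13*k + 42)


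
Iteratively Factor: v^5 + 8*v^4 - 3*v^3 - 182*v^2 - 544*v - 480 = (v + 4)*(v^4 + 4*v^3 - 19*v^2 - 106*v - 120) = (v + 4)^2*(v^3 - 19*v - 30) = (v + 2)*(v + 4)^2*(v^2 - 2*v - 15) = (v + 2)*(v + 3)*(v + 4)^2*(v - 5)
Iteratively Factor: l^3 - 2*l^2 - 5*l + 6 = (l + 2)*(l^2 - 4*l + 3) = (l - 3)*(l + 2)*(l - 1)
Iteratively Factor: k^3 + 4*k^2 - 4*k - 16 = (k + 4)*(k^2 - 4) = (k - 2)*(k + 4)*(k + 2)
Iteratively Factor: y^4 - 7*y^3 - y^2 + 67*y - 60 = (y - 1)*(y^3 - 6*y^2 - 7*y + 60) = (y - 4)*(y - 1)*(y^2 - 2*y - 15) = (y - 4)*(y - 1)*(y + 3)*(y - 5)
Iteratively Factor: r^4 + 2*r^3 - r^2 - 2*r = (r + 1)*(r^3 + r^2 - 2*r) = r*(r + 1)*(r^2 + r - 2) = r*(r - 1)*(r + 1)*(r + 2)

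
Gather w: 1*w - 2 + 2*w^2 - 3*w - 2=2*w^2 - 2*w - 4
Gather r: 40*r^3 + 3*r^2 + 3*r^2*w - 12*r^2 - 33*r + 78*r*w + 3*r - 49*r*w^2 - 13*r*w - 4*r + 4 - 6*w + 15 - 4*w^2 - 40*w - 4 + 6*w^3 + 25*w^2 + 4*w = 40*r^3 + r^2*(3*w - 9) + r*(-49*w^2 + 65*w - 34) + 6*w^3 + 21*w^2 - 42*w + 15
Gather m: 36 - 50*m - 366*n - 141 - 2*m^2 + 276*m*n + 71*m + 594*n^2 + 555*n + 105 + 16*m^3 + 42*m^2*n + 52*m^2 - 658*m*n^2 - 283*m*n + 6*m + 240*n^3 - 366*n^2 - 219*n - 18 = 16*m^3 + m^2*(42*n + 50) + m*(-658*n^2 - 7*n + 27) + 240*n^3 + 228*n^2 - 30*n - 18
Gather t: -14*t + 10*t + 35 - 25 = 10 - 4*t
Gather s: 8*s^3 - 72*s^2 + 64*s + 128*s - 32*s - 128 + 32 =8*s^3 - 72*s^2 + 160*s - 96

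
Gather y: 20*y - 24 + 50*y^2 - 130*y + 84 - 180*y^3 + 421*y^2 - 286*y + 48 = -180*y^3 + 471*y^2 - 396*y + 108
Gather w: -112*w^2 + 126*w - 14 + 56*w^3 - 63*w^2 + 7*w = 56*w^3 - 175*w^2 + 133*w - 14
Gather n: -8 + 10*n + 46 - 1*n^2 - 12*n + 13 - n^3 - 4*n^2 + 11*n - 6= -n^3 - 5*n^2 + 9*n + 45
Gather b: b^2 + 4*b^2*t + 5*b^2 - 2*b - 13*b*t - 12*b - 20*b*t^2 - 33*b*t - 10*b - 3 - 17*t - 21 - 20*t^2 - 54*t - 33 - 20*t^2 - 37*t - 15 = b^2*(4*t + 6) + b*(-20*t^2 - 46*t - 24) - 40*t^2 - 108*t - 72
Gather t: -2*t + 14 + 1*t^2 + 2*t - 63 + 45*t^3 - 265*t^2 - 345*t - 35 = 45*t^3 - 264*t^2 - 345*t - 84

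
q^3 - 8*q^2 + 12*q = q*(q - 6)*(q - 2)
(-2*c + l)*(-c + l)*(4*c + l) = 8*c^3 - 10*c^2*l + c*l^2 + l^3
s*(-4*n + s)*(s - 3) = -4*n*s^2 + 12*n*s + s^3 - 3*s^2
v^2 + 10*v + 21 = (v + 3)*(v + 7)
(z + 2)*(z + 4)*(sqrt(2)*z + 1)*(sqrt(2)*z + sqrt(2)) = 2*z^4 + sqrt(2)*z^3 + 14*z^3 + 7*sqrt(2)*z^2 + 28*z^2 + 16*z + 14*sqrt(2)*z + 8*sqrt(2)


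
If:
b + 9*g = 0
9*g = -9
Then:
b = 9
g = -1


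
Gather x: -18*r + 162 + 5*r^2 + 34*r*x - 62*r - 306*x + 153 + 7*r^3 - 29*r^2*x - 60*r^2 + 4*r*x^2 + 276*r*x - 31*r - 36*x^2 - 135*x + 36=7*r^3 - 55*r^2 - 111*r + x^2*(4*r - 36) + x*(-29*r^2 + 310*r - 441) + 351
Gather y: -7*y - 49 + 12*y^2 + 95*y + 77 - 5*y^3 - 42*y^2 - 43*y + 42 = -5*y^3 - 30*y^2 + 45*y + 70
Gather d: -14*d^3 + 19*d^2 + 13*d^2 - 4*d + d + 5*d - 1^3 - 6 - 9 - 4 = -14*d^3 + 32*d^2 + 2*d - 20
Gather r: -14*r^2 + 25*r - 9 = -14*r^2 + 25*r - 9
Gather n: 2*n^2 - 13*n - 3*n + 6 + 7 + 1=2*n^2 - 16*n + 14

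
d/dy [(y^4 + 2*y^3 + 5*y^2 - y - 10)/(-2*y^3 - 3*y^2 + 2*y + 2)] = (-2*y^6 - 6*y^5 + 10*y^4 + 12*y^3 - 41*y^2 - 40*y + 18)/(4*y^6 + 12*y^5 + y^4 - 20*y^3 - 8*y^2 + 8*y + 4)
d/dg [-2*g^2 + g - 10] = 1 - 4*g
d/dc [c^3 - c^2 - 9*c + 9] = 3*c^2 - 2*c - 9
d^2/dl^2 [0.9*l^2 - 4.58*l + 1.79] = 1.80000000000000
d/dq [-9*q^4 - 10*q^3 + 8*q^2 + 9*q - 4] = -36*q^3 - 30*q^2 + 16*q + 9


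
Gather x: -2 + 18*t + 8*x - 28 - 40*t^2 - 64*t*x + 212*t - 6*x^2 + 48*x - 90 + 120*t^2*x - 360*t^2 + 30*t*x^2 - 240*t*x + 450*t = -400*t^2 + 680*t + x^2*(30*t - 6) + x*(120*t^2 - 304*t + 56) - 120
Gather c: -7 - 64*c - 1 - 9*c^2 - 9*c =-9*c^2 - 73*c - 8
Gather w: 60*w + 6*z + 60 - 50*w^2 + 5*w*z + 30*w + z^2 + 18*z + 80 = -50*w^2 + w*(5*z + 90) + z^2 + 24*z + 140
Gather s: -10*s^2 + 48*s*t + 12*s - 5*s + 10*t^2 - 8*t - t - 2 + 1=-10*s^2 + s*(48*t + 7) + 10*t^2 - 9*t - 1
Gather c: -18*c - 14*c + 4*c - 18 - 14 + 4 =-28*c - 28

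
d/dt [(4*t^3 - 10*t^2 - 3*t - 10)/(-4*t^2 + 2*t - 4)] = 4*(-t^4 + t^3 - 5*t^2 + 2)/(4*t^4 - 4*t^3 + 9*t^2 - 4*t + 4)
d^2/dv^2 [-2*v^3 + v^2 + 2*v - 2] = 2 - 12*v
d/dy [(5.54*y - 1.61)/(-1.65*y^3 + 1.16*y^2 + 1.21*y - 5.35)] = (18.282*y^3 - 14.3959*y^2 + 3.7352*y - 27.6909)/(2.7225*y^6 - 3.828*y^5 - 2.6474*y^4 + 20.4622*y^3 - 10.9479*y^2 - 12.947*y + 28.6225)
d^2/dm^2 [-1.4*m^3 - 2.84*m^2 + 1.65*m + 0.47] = -8.4*m - 5.68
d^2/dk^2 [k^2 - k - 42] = 2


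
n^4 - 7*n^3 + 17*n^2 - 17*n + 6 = (n - 3)*(n - 2)*(n - 1)^2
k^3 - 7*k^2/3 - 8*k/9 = k*(k - 8/3)*(k + 1/3)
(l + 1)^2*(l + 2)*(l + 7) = l^4 + 11*l^3 + 33*l^2 + 37*l + 14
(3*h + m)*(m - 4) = 3*h*m - 12*h + m^2 - 4*m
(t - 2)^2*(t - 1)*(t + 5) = t^4 - 17*t^2 + 36*t - 20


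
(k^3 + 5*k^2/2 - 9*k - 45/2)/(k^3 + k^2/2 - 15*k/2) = (2*k^2 - k - 15)/(k*(2*k - 5))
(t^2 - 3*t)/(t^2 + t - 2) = t*(t - 3)/(t^2 + t - 2)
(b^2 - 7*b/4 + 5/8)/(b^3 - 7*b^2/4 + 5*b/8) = 1/b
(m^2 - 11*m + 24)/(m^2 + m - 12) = (m - 8)/(m + 4)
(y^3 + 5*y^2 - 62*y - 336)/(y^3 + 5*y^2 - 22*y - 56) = (y^2 - 2*y - 48)/(y^2 - 2*y - 8)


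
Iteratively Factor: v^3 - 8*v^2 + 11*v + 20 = (v - 4)*(v^2 - 4*v - 5) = (v - 5)*(v - 4)*(v + 1)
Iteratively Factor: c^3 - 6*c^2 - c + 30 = (c - 3)*(c^2 - 3*c - 10) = (c - 3)*(c + 2)*(c - 5)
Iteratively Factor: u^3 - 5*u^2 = (u)*(u^2 - 5*u) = u^2*(u - 5)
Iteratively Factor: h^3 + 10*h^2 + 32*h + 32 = (h + 2)*(h^2 + 8*h + 16) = (h + 2)*(h + 4)*(h + 4)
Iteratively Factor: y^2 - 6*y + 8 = (y - 2)*(y - 4)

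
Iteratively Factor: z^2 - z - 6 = (z + 2)*(z - 3)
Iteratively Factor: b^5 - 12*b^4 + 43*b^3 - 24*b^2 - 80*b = (b - 4)*(b^4 - 8*b^3 + 11*b^2 + 20*b) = (b - 5)*(b - 4)*(b^3 - 3*b^2 - 4*b) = b*(b - 5)*(b - 4)*(b^2 - 3*b - 4) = b*(b - 5)*(b - 4)^2*(b + 1)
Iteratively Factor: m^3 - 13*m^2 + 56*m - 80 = (m - 4)*(m^2 - 9*m + 20) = (m - 4)^2*(m - 5)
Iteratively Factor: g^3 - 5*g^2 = (g)*(g^2 - 5*g) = g*(g - 5)*(g)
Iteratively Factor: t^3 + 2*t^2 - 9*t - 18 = (t + 3)*(t^2 - t - 6) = (t - 3)*(t + 3)*(t + 2)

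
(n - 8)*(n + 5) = n^2 - 3*n - 40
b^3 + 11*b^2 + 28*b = b*(b + 4)*(b + 7)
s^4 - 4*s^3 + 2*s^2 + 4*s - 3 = (s - 3)*(s - 1)^2*(s + 1)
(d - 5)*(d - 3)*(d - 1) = d^3 - 9*d^2 + 23*d - 15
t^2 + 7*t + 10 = (t + 2)*(t + 5)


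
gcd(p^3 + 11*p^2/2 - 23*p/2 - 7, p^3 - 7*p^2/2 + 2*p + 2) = p^2 - 3*p/2 - 1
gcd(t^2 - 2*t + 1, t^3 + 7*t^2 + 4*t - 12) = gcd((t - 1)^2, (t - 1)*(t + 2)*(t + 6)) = t - 1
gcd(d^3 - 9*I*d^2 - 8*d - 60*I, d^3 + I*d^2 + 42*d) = d - 6*I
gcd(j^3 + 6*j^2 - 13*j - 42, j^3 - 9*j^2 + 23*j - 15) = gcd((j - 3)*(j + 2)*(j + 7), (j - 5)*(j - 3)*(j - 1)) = j - 3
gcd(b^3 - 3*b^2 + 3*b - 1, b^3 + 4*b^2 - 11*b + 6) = b^2 - 2*b + 1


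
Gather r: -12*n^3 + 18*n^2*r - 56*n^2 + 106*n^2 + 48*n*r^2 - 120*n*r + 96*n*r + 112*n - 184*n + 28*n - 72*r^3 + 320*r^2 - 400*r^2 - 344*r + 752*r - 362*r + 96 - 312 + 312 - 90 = -12*n^3 + 50*n^2 - 44*n - 72*r^3 + r^2*(48*n - 80) + r*(18*n^2 - 24*n + 46) + 6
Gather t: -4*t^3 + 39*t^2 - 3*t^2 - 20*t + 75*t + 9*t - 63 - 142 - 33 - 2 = -4*t^3 + 36*t^2 + 64*t - 240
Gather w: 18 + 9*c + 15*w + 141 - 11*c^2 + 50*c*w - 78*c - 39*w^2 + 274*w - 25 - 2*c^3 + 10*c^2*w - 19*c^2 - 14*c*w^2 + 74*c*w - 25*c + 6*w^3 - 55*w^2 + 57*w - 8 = -2*c^3 - 30*c^2 - 94*c + 6*w^3 + w^2*(-14*c - 94) + w*(10*c^2 + 124*c + 346) + 126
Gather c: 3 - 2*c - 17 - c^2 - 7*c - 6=-c^2 - 9*c - 20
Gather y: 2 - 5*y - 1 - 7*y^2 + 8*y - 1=-7*y^2 + 3*y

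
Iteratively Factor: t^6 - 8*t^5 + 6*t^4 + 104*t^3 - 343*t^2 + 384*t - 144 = (t - 1)*(t^5 - 7*t^4 - t^3 + 103*t^2 - 240*t + 144) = (t - 3)*(t - 1)*(t^4 - 4*t^3 - 13*t^2 + 64*t - 48) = (t - 3)*(t - 1)*(t + 4)*(t^3 - 8*t^2 + 19*t - 12) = (t - 4)*(t - 3)*(t - 1)*(t + 4)*(t^2 - 4*t + 3) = (t - 4)*(t - 3)^2*(t - 1)*(t + 4)*(t - 1)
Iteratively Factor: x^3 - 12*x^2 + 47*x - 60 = (x - 3)*(x^2 - 9*x + 20) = (x - 5)*(x - 3)*(x - 4)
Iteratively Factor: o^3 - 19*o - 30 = (o + 2)*(o^2 - 2*o - 15) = (o - 5)*(o + 2)*(o + 3)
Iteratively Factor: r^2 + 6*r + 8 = (r + 2)*(r + 4)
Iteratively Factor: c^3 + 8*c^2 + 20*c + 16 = (c + 4)*(c^2 + 4*c + 4) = (c + 2)*(c + 4)*(c + 2)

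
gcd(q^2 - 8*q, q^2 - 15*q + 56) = q - 8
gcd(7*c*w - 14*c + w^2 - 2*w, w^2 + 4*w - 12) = w - 2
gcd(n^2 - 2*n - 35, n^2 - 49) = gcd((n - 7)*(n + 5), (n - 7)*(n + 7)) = n - 7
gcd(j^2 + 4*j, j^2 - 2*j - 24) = j + 4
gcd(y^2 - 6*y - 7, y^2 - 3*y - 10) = 1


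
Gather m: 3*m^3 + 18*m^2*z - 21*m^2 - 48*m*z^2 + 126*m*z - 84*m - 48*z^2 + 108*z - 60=3*m^3 + m^2*(18*z - 21) + m*(-48*z^2 + 126*z - 84) - 48*z^2 + 108*z - 60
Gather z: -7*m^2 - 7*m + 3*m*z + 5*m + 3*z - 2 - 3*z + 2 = -7*m^2 + 3*m*z - 2*m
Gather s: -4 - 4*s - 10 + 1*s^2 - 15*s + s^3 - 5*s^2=s^3 - 4*s^2 - 19*s - 14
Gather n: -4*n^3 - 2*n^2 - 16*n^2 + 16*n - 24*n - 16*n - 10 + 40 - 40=-4*n^3 - 18*n^2 - 24*n - 10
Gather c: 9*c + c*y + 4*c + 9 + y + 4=c*(y + 13) + y + 13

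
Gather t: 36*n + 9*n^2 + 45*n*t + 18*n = 9*n^2 + 45*n*t + 54*n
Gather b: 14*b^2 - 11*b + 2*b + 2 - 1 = 14*b^2 - 9*b + 1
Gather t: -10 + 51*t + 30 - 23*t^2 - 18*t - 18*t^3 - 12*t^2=-18*t^3 - 35*t^2 + 33*t + 20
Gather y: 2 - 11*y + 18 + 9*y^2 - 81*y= 9*y^2 - 92*y + 20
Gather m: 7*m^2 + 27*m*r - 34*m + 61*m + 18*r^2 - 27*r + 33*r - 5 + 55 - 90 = 7*m^2 + m*(27*r + 27) + 18*r^2 + 6*r - 40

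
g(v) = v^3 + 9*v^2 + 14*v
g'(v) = 3*v^2 + 18*v + 14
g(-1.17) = -5.66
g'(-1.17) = -2.95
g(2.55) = 110.80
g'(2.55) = 79.41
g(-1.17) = -5.66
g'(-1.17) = -2.95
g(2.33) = 94.13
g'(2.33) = 72.23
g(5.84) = 587.89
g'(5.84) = 221.44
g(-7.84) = -38.46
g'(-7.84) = 57.28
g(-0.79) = -5.94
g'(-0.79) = 1.65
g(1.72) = 55.79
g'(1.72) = 53.84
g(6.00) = 624.00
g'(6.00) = 230.00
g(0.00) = 0.00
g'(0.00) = 14.00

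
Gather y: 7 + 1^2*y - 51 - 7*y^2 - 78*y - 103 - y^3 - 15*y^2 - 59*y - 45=-y^3 - 22*y^2 - 136*y - 192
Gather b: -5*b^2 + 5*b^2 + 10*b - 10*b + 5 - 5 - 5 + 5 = 0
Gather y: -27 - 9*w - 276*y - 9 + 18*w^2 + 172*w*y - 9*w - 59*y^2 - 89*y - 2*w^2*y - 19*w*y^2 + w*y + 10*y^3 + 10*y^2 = 18*w^2 - 18*w + 10*y^3 + y^2*(-19*w - 49) + y*(-2*w^2 + 173*w - 365) - 36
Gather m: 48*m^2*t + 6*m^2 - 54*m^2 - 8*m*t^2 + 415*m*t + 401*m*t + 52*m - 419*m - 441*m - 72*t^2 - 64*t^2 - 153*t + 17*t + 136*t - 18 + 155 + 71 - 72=m^2*(48*t - 48) + m*(-8*t^2 + 816*t - 808) - 136*t^2 + 136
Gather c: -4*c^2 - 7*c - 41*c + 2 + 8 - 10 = -4*c^2 - 48*c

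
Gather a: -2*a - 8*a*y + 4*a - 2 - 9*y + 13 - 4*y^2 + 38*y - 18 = a*(2 - 8*y) - 4*y^2 + 29*y - 7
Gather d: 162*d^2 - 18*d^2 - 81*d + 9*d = 144*d^2 - 72*d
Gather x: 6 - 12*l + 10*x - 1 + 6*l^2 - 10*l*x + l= 6*l^2 - 11*l + x*(10 - 10*l) + 5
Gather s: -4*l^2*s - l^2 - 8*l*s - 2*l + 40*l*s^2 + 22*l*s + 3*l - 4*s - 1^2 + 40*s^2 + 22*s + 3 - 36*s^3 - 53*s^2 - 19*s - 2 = -l^2 + l - 36*s^3 + s^2*(40*l - 13) + s*(-4*l^2 + 14*l - 1)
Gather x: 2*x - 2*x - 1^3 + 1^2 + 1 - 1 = 0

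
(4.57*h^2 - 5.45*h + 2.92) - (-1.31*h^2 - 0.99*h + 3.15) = 5.88*h^2 - 4.46*h - 0.23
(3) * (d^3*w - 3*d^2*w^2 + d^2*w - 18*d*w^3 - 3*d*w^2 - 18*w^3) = 3*d^3*w - 9*d^2*w^2 + 3*d^2*w - 54*d*w^3 - 9*d*w^2 - 54*w^3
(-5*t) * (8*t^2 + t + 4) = -40*t^3 - 5*t^2 - 20*t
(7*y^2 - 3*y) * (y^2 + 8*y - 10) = 7*y^4 + 53*y^3 - 94*y^2 + 30*y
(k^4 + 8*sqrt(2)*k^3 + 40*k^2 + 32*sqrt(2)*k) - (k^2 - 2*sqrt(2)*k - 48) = k^4 + 8*sqrt(2)*k^3 + 39*k^2 + 34*sqrt(2)*k + 48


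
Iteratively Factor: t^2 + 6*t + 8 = (t + 2)*(t + 4)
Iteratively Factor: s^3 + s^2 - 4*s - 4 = (s - 2)*(s^2 + 3*s + 2) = (s - 2)*(s + 2)*(s + 1)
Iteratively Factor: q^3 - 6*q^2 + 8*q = (q)*(q^2 - 6*q + 8) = q*(q - 4)*(q - 2)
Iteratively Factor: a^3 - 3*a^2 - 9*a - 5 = (a + 1)*(a^2 - 4*a - 5) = (a + 1)^2*(a - 5)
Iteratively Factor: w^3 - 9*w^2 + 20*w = (w - 4)*(w^2 - 5*w) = w*(w - 4)*(w - 5)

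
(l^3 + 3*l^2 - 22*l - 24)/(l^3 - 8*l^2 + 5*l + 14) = (l^2 + 2*l - 24)/(l^2 - 9*l + 14)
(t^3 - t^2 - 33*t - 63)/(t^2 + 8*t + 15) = (t^2 - 4*t - 21)/(t + 5)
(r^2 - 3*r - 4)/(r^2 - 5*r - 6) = (r - 4)/(r - 6)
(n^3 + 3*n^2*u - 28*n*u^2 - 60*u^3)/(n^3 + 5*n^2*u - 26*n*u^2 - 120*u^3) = (n + 2*u)/(n + 4*u)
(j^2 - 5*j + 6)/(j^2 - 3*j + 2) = (j - 3)/(j - 1)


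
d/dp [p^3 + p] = 3*p^2 + 1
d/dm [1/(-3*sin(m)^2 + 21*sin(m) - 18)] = (2*sin(m) - 7)*cos(m)/(3*(sin(m)^2 - 7*sin(m) + 6)^2)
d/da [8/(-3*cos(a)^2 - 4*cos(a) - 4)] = -16*(3*cos(a) + 2)*sin(a)/(3*cos(a)^2 + 4*cos(a) + 4)^2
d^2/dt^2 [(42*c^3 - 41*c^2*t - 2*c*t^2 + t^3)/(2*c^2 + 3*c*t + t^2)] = c^2*(1064*c^3 + 1272*c^2*t + 312*c*t^2 - 56*t^3)/(8*c^6 + 36*c^5*t + 66*c^4*t^2 + 63*c^3*t^3 + 33*c^2*t^4 + 9*c*t^5 + t^6)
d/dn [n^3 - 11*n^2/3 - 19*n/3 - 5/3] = 3*n^2 - 22*n/3 - 19/3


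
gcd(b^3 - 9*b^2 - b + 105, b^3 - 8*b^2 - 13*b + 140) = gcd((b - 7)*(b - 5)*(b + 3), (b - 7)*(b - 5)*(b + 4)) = b^2 - 12*b + 35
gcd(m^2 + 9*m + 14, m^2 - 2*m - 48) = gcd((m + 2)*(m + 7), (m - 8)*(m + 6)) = 1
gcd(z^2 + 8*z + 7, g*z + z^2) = 1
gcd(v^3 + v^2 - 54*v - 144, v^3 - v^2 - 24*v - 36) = v + 3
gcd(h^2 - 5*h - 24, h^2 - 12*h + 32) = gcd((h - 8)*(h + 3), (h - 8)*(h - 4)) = h - 8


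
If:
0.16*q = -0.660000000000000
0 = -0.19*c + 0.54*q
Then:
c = -11.72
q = -4.12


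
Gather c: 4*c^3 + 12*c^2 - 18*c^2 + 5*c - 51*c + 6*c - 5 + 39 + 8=4*c^3 - 6*c^2 - 40*c + 42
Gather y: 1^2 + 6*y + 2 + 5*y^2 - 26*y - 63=5*y^2 - 20*y - 60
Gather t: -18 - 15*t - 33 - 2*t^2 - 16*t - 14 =-2*t^2 - 31*t - 65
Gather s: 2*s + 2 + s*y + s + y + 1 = s*(y + 3) + y + 3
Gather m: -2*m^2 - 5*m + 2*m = -2*m^2 - 3*m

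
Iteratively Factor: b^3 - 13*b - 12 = (b + 1)*(b^2 - b - 12) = (b - 4)*(b + 1)*(b + 3)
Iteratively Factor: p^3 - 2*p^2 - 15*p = (p)*(p^2 - 2*p - 15) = p*(p + 3)*(p - 5)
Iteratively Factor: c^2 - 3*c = (c)*(c - 3)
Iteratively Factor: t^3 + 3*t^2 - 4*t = (t - 1)*(t^2 + 4*t) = t*(t - 1)*(t + 4)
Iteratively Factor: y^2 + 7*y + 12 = (y + 3)*(y + 4)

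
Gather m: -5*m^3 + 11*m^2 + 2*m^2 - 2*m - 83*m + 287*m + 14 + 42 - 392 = -5*m^3 + 13*m^2 + 202*m - 336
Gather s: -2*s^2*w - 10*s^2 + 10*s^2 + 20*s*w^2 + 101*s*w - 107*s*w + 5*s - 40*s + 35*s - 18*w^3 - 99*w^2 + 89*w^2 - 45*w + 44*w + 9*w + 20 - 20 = -2*s^2*w + s*(20*w^2 - 6*w) - 18*w^3 - 10*w^2 + 8*w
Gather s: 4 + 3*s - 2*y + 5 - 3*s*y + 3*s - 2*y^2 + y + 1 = s*(6 - 3*y) - 2*y^2 - y + 10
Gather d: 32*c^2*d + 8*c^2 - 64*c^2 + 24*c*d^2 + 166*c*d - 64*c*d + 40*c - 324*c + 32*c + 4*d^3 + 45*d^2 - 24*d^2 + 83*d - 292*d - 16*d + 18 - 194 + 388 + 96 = -56*c^2 - 252*c + 4*d^3 + d^2*(24*c + 21) + d*(32*c^2 + 102*c - 225) + 308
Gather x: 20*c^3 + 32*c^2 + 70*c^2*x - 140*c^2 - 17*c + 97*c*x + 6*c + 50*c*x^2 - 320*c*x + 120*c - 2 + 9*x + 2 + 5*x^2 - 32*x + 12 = 20*c^3 - 108*c^2 + 109*c + x^2*(50*c + 5) + x*(70*c^2 - 223*c - 23) + 12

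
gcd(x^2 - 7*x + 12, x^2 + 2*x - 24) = x - 4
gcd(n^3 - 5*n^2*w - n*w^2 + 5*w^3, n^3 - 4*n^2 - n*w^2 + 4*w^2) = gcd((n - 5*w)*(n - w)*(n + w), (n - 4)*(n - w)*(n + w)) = -n^2 + w^2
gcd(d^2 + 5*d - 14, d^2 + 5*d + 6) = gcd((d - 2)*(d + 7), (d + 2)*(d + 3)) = 1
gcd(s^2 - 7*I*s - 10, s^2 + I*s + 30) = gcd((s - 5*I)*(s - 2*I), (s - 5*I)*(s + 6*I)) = s - 5*I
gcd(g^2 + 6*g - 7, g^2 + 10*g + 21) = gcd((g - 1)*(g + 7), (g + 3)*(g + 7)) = g + 7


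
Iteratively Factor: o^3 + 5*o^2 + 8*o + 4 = (o + 1)*(o^2 + 4*o + 4) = (o + 1)*(o + 2)*(o + 2)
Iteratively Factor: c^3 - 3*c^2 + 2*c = (c - 2)*(c^2 - c) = c*(c - 2)*(c - 1)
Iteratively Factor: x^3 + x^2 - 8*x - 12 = (x + 2)*(x^2 - x - 6) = (x + 2)^2*(x - 3)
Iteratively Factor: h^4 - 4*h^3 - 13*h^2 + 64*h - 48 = (h - 4)*(h^3 - 13*h + 12) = (h - 4)*(h + 4)*(h^2 - 4*h + 3) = (h - 4)*(h - 1)*(h + 4)*(h - 3)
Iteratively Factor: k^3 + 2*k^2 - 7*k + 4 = (k + 4)*(k^2 - 2*k + 1) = (k - 1)*(k + 4)*(k - 1)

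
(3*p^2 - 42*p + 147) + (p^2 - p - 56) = 4*p^2 - 43*p + 91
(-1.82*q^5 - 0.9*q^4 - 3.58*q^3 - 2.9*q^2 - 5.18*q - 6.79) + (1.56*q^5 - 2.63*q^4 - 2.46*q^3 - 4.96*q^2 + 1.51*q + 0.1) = -0.26*q^5 - 3.53*q^4 - 6.04*q^3 - 7.86*q^2 - 3.67*q - 6.69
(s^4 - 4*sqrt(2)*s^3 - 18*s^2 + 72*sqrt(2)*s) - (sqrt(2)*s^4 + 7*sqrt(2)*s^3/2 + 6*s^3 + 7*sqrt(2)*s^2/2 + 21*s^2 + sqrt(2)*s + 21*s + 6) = -sqrt(2)*s^4 + s^4 - 15*sqrt(2)*s^3/2 - 6*s^3 - 39*s^2 - 7*sqrt(2)*s^2/2 - 21*s + 71*sqrt(2)*s - 6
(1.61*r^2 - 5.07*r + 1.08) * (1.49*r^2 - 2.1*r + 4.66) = 2.3989*r^4 - 10.9353*r^3 + 19.7588*r^2 - 25.8942*r + 5.0328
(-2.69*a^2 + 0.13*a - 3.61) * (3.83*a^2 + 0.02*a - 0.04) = -10.3027*a^4 + 0.4441*a^3 - 13.7161*a^2 - 0.0774*a + 0.1444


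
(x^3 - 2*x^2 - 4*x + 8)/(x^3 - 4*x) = (x - 2)/x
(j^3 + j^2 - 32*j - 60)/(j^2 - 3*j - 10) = (j^2 - j - 30)/(j - 5)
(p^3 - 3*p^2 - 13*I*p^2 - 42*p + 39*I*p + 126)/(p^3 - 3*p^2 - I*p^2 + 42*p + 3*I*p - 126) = (p - 6*I)/(p + 6*I)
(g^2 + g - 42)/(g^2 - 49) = (g - 6)/(g - 7)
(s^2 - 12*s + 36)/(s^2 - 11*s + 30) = (s - 6)/(s - 5)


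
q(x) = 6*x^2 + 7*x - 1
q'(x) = 12*x + 7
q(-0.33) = -2.66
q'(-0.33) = 3.04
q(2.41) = 50.72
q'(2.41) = 35.92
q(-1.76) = 5.27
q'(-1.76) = -14.12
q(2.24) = 44.79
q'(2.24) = 33.88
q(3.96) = 120.81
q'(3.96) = 54.52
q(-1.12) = -1.31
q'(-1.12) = -6.44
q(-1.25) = -0.38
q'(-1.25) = -8.00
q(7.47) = 386.10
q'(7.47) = 96.64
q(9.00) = 548.00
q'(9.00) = 115.00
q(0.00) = -1.00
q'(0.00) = 7.00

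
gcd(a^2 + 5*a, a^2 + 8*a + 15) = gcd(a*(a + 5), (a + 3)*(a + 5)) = a + 5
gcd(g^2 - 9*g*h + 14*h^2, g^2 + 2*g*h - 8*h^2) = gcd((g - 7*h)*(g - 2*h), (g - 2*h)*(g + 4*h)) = g - 2*h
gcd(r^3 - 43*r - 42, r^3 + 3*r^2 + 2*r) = r + 1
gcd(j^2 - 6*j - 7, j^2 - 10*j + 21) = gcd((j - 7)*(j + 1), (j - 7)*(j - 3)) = j - 7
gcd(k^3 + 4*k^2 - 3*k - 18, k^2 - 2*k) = k - 2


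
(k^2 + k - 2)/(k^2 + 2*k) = (k - 1)/k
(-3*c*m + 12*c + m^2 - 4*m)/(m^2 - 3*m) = (-3*c*m + 12*c + m^2 - 4*m)/(m*(m - 3))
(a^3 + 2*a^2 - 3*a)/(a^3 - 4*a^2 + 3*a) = (a + 3)/(a - 3)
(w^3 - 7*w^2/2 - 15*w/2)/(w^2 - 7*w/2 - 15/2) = w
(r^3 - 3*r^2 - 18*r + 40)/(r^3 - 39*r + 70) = (r + 4)/(r + 7)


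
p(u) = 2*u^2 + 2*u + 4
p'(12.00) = 50.00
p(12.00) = 316.00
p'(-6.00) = -22.00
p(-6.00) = 64.00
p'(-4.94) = -17.76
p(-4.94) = 42.93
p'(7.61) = 32.44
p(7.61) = 135.04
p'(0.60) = 4.40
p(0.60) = 5.92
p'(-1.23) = -2.92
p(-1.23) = 4.57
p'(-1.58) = -4.32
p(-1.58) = 5.83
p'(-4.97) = -17.88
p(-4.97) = 43.46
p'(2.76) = 13.04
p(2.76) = 24.76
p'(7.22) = 30.88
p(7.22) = 122.70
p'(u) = 4*u + 2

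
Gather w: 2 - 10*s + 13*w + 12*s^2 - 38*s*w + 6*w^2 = 12*s^2 - 10*s + 6*w^2 + w*(13 - 38*s) + 2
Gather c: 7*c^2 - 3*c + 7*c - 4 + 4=7*c^2 + 4*c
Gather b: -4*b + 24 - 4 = 20 - 4*b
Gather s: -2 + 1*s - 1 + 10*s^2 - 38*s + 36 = 10*s^2 - 37*s + 33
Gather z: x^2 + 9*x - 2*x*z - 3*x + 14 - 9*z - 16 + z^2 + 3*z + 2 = x^2 + 6*x + z^2 + z*(-2*x - 6)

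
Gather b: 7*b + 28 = 7*b + 28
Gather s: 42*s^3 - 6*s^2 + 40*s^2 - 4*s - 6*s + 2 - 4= 42*s^3 + 34*s^2 - 10*s - 2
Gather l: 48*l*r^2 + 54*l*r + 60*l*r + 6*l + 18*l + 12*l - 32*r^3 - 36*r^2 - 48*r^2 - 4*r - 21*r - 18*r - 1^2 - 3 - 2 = l*(48*r^2 + 114*r + 36) - 32*r^3 - 84*r^2 - 43*r - 6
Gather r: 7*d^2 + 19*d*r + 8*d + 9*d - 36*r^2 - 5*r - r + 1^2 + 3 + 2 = 7*d^2 + 17*d - 36*r^2 + r*(19*d - 6) + 6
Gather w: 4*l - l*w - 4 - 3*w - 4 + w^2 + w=4*l + w^2 + w*(-l - 2) - 8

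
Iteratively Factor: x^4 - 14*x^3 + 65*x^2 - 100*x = (x - 5)*(x^3 - 9*x^2 + 20*x) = (x - 5)^2*(x^2 - 4*x) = (x - 5)^2*(x - 4)*(x)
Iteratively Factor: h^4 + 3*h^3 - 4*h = (h)*(h^3 + 3*h^2 - 4) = h*(h + 2)*(h^2 + h - 2) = h*(h + 2)^2*(h - 1)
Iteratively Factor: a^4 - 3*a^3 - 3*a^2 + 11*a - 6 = (a - 1)*(a^3 - 2*a^2 - 5*a + 6) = (a - 1)*(a + 2)*(a^2 - 4*a + 3) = (a - 1)^2*(a + 2)*(a - 3)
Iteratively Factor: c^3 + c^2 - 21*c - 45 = (c + 3)*(c^2 - 2*c - 15) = (c - 5)*(c + 3)*(c + 3)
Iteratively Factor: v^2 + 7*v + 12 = (v + 4)*(v + 3)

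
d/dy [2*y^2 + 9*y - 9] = 4*y + 9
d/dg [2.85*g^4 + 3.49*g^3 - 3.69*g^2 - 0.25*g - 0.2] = 11.4*g^3 + 10.47*g^2 - 7.38*g - 0.25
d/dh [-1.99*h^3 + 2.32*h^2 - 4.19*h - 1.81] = -5.97*h^2 + 4.64*h - 4.19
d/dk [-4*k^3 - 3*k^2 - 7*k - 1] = -12*k^2 - 6*k - 7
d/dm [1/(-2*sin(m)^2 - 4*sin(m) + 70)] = (sin(m) + 1)*cos(m)/(sin(m)^2 + 2*sin(m) - 35)^2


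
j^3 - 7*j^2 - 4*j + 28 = (j - 7)*(j - 2)*(j + 2)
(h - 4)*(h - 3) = h^2 - 7*h + 12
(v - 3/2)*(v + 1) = v^2 - v/2 - 3/2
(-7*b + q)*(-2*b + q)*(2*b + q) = 28*b^3 - 4*b^2*q - 7*b*q^2 + q^3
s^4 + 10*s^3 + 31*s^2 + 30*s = s*(s + 2)*(s + 3)*(s + 5)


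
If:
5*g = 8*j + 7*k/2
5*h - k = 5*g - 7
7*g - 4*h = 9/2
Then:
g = 4*k/15 - 11/30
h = 7*k/15 - 53/30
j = -13*k/48 - 11/48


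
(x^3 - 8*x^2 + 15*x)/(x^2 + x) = (x^2 - 8*x + 15)/(x + 1)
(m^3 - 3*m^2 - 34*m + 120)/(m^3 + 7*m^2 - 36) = (m^2 - 9*m + 20)/(m^2 + m - 6)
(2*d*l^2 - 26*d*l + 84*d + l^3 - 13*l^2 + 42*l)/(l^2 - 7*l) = 2*d - 12*d/l + l - 6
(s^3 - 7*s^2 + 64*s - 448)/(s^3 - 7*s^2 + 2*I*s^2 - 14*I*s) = (s^2 + 64)/(s*(s + 2*I))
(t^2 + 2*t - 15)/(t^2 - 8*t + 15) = (t + 5)/(t - 5)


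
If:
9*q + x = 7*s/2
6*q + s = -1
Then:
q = -x/30 - 7/60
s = x/5 - 3/10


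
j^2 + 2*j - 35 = (j - 5)*(j + 7)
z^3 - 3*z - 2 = (z - 2)*(z + 1)^2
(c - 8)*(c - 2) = c^2 - 10*c + 16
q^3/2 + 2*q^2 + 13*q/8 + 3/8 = (q/2 + 1/4)*(q + 1/2)*(q + 3)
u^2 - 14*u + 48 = (u - 8)*(u - 6)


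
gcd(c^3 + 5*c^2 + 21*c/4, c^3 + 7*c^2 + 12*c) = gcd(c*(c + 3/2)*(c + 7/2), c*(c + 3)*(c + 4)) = c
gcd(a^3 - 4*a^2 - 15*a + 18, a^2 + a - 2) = a - 1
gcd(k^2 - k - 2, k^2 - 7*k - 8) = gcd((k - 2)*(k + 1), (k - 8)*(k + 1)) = k + 1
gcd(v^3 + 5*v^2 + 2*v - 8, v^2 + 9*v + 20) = v + 4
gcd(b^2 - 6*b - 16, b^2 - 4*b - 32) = b - 8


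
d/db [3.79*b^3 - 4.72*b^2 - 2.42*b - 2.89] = 11.37*b^2 - 9.44*b - 2.42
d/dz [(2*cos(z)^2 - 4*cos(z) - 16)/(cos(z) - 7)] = 2*(sin(z)^2 + 14*cos(z) - 23)*sin(z)/(cos(z) - 7)^2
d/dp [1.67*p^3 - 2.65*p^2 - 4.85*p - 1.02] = 5.01*p^2 - 5.3*p - 4.85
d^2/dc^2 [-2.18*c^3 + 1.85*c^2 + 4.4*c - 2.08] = 3.7 - 13.08*c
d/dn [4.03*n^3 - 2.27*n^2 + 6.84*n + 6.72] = 12.09*n^2 - 4.54*n + 6.84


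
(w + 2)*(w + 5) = w^2 + 7*w + 10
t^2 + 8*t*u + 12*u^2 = (t + 2*u)*(t + 6*u)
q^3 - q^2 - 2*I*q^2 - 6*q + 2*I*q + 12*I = (q - 3)*(q + 2)*(q - 2*I)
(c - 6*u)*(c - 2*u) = c^2 - 8*c*u + 12*u^2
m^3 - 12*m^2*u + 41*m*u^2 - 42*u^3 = (m - 7*u)*(m - 3*u)*(m - 2*u)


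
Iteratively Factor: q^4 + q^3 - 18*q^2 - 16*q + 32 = (q + 4)*(q^3 - 3*q^2 - 6*q + 8) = (q + 2)*(q + 4)*(q^2 - 5*q + 4) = (q - 4)*(q + 2)*(q + 4)*(q - 1)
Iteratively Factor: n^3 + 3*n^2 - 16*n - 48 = (n + 3)*(n^2 - 16) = (n - 4)*(n + 3)*(n + 4)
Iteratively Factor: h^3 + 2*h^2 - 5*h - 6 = (h + 1)*(h^2 + h - 6) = (h + 1)*(h + 3)*(h - 2)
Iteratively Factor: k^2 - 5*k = (k)*(k - 5)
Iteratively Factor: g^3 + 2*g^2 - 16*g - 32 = (g + 4)*(g^2 - 2*g - 8) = (g - 4)*(g + 4)*(g + 2)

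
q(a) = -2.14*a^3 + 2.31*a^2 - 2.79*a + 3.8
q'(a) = -6.42*a^2 + 4.62*a - 2.79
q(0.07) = 3.62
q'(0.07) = -2.50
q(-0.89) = 9.62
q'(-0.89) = -11.99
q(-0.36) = 5.20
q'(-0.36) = -5.29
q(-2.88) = 82.12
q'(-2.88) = -69.35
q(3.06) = -44.42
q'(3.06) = -48.77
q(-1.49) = 20.16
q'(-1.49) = -23.93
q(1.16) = 0.33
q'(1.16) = -6.07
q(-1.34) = 16.84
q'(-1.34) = -20.51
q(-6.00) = 565.94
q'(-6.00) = -261.63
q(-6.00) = 565.94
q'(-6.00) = -261.63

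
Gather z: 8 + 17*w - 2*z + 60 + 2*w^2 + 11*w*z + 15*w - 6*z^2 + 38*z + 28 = 2*w^2 + 32*w - 6*z^2 + z*(11*w + 36) + 96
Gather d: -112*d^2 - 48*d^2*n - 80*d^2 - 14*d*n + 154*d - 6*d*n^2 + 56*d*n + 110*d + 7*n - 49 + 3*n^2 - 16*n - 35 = d^2*(-48*n - 192) + d*(-6*n^2 + 42*n + 264) + 3*n^2 - 9*n - 84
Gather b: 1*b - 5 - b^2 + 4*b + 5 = -b^2 + 5*b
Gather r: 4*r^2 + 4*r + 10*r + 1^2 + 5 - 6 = 4*r^2 + 14*r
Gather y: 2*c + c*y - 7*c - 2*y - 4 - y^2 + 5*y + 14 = -5*c - y^2 + y*(c + 3) + 10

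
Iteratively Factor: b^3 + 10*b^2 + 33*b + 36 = (b + 4)*(b^2 + 6*b + 9) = (b + 3)*(b + 4)*(b + 3)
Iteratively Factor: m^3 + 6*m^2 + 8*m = (m + 4)*(m^2 + 2*m) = (m + 2)*(m + 4)*(m)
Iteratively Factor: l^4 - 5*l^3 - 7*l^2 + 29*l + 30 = (l - 5)*(l^3 - 7*l - 6) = (l - 5)*(l + 2)*(l^2 - 2*l - 3) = (l - 5)*(l - 3)*(l + 2)*(l + 1)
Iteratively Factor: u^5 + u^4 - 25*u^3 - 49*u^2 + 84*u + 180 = (u + 3)*(u^4 - 2*u^3 - 19*u^2 + 8*u + 60) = (u - 2)*(u + 3)*(u^3 - 19*u - 30) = (u - 5)*(u - 2)*(u + 3)*(u^2 + 5*u + 6) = (u - 5)*(u - 2)*(u + 2)*(u + 3)*(u + 3)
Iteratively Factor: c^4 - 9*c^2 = (c)*(c^3 - 9*c) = c*(c + 3)*(c^2 - 3*c) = c*(c - 3)*(c + 3)*(c)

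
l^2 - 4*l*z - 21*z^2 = (l - 7*z)*(l + 3*z)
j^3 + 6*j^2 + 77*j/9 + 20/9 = (j + 1/3)*(j + 5/3)*(j + 4)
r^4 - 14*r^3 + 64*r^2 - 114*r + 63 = (r - 7)*(r - 3)^2*(r - 1)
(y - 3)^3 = y^3 - 9*y^2 + 27*y - 27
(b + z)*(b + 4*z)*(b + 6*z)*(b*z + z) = b^4*z + 11*b^3*z^2 + b^3*z + 34*b^2*z^3 + 11*b^2*z^2 + 24*b*z^4 + 34*b*z^3 + 24*z^4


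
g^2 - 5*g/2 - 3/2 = (g - 3)*(g + 1/2)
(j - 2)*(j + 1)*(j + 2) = j^3 + j^2 - 4*j - 4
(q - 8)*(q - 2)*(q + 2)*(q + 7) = q^4 - q^3 - 60*q^2 + 4*q + 224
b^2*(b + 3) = b^3 + 3*b^2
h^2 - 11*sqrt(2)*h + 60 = (h - 6*sqrt(2))*(h - 5*sqrt(2))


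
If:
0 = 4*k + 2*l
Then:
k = -l/2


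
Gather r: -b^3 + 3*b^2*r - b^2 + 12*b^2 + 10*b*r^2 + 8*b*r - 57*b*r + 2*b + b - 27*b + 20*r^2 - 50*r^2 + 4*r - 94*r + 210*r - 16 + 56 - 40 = -b^3 + 11*b^2 - 24*b + r^2*(10*b - 30) + r*(3*b^2 - 49*b + 120)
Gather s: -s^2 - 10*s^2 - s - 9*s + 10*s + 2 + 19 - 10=11 - 11*s^2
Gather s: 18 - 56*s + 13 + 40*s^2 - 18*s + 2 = 40*s^2 - 74*s + 33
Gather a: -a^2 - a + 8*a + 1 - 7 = -a^2 + 7*a - 6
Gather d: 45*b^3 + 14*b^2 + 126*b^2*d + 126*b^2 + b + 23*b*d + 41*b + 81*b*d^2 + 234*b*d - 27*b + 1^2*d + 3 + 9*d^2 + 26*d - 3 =45*b^3 + 140*b^2 + 15*b + d^2*(81*b + 9) + d*(126*b^2 + 257*b + 27)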